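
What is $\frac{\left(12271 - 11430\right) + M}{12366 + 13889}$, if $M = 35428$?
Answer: $\frac{36269}{26255} \approx 1.3814$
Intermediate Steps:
$\frac{\left(12271 - 11430\right) + M}{12366 + 13889} = \frac{\left(12271 - 11430\right) + 35428}{12366 + 13889} = \frac{841 + 35428}{26255} = 36269 \cdot \frac{1}{26255} = \frac{36269}{26255}$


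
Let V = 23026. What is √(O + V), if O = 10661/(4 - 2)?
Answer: √113426/2 ≈ 168.39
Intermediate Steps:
O = 10661/2 ≈ 5330.5
√(O + V) = √(10661/2 + 23026) = √(56713/2) = √113426/2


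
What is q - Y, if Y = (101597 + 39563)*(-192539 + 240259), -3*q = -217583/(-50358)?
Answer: -1017657910902383/151074 ≈ -6.7362e+9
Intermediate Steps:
q = -217583/151074 (q = -(-217583)/(3*(-50358)) = -(-217583)*(-1)/(3*50358) = -⅓*217583/50358 = -217583/151074 ≈ -1.4402)
Y = 6736155200 (Y = 141160*47720 = 6736155200)
q - Y = -217583/151074 - 1*6736155200 = -217583/151074 - 6736155200 = -1017657910902383/151074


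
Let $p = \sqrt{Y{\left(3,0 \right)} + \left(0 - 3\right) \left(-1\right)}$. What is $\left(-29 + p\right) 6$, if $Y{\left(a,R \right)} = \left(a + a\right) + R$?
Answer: $-156$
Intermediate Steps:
$Y{\left(a,R \right)} = R + 2 a$ ($Y{\left(a,R \right)} = 2 a + R = R + 2 a$)
$p = 3$ ($p = \sqrt{\left(0 + 2 \cdot 3\right) + \left(0 - 3\right) \left(-1\right)} = \sqrt{\left(0 + 6\right) - -3} = \sqrt{6 + 3} = \sqrt{9} = 3$)
$\left(-29 + p\right) 6 = \left(-29 + 3\right) 6 = \left(-26\right) 6 = -156$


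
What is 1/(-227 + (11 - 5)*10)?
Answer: -1/167 ≈ -0.0059880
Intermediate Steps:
1/(-227 + (11 - 5)*10) = 1/(-227 + 6*10) = 1/(-227 + 60) = 1/(-167) = -1/167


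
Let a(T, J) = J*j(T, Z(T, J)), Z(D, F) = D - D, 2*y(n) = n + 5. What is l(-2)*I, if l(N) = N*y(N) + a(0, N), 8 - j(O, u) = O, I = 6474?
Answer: -123006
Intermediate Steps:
y(n) = 5/2 + n/2 (y(n) = (n + 5)/2 = (5 + n)/2 = 5/2 + n/2)
Z(D, F) = 0
j(O, u) = 8 - O
a(T, J) = J*(8 - T)
l(N) = 8*N + N*(5/2 + N/2) (l(N) = N*(5/2 + N/2) + N*(8 - 1*0) = N*(5/2 + N/2) + N*(8 + 0) = N*(5/2 + N/2) + N*8 = N*(5/2 + N/2) + 8*N = 8*N + N*(5/2 + N/2))
l(-2)*I = ((½)*(-2)*(21 - 2))*6474 = ((½)*(-2)*19)*6474 = -19*6474 = -123006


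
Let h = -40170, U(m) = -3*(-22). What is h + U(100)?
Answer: -40104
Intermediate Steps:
U(m) = 66
h + U(100) = -40170 + 66 = -40104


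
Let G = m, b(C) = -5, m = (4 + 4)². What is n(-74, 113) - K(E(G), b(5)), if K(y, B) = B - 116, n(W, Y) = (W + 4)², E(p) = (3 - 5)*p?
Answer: 5021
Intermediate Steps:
m = 64 (m = 8² = 64)
G = 64
E(p) = -2*p
n(W, Y) = (4 + W)²
K(y, B) = -116 + B
n(-74, 113) - K(E(G), b(5)) = (4 - 74)² - (-116 - 5) = (-70)² - 1*(-121) = 4900 + 121 = 5021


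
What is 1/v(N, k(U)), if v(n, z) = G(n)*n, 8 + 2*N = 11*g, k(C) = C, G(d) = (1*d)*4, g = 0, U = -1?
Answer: 1/64 ≈ 0.015625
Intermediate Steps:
G(d) = 4*d (G(d) = d*4 = 4*d)
N = -4 (N = -4 + (11*0)/2 = -4 + (½)*0 = -4 + 0 = -4)
v(n, z) = 4*n² (v(n, z) = (4*n)*n = 4*n²)
1/v(N, k(U)) = 1/(4*(-4)²) = 1/(4*16) = 1/64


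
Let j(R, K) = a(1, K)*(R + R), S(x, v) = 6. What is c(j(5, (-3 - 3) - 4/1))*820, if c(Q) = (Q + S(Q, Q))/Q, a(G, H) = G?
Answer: 1312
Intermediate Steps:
j(R, K) = 2*R (j(R, K) = 1*(R + R) = 1*(2*R) = 2*R)
c(Q) = (6 + Q)/Q (c(Q) = (Q + 6)/Q = (6 + Q)/Q)
c(j(5, (-3 - 3) - 4/1))*820 = ((6 + 2*5)/((2*5)))*820 = ((6 + 10)/10)*820 = ((⅒)*16)*820 = (8/5)*820 = 1312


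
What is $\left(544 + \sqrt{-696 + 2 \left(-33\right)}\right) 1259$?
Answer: $684896 + 1259 i \sqrt{762} \approx 6.849 \cdot 10^{5} + 34754.0 i$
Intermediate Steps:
$\left(544 + \sqrt{-696 + 2 \left(-33\right)}\right) 1259 = \left(544 + \sqrt{-696 - 66}\right) 1259 = \left(544 + \sqrt{-762}\right) 1259 = \left(544 + i \sqrt{762}\right) 1259 = 684896 + 1259 i \sqrt{762}$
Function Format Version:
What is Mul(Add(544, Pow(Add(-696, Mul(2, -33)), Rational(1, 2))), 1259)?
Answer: Add(684896, Mul(1259, I, Pow(762, Rational(1, 2)))) ≈ Add(6.8490e+5, Mul(34754., I))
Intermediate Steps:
Mul(Add(544, Pow(Add(-696, Mul(2, -33)), Rational(1, 2))), 1259) = Mul(Add(544, Pow(Add(-696, -66), Rational(1, 2))), 1259) = Mul(Add(544, Pow(-762, Rational(1, 2))), 1259) = Mul(Add(544, Mul(I, Pow(762, Rational(1, 2)))), 1259) = Add(684896, Mul(1259, I, Pow(762, Rational(1, 2))))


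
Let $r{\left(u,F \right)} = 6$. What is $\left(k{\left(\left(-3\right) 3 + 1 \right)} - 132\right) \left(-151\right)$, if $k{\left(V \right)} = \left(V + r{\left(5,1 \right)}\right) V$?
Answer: $17516$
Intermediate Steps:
$k{\left(V \right)} = V \left(6 + V\right)$ ($k{\left(V \right)} = \left(V + 6\right) V = \left(6 + V\right) V = V \left(6 + V\right)$)
$\left(k{\left(\left(-3\right) 3 + 1 \right)} - 132\right) \left(-151\right) = \left(\left(\left(-3\right) 3 + 1\right) \left(6 + \left(\left(-3\right) 3 + 1\right)\right) - 132\right) \left(-151\right) = \left(\left(-9 + 1\right) \left(6 + \left(-9 + 1\right)\right) - 132\right) \left(-151\right) = \left(- 8 \left(6 - 8\right) - 132\right) \left(-151\right) = \left(\left(-8\right) \left(-2\right) - 132\right) \left(-151\right) = \left(16 - 132\right) \left(-151\right) = \left(-116\right) \left(-151\right) = 17516$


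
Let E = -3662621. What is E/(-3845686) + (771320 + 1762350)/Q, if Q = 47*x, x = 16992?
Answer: 3167189070281/767814284016 ≈ 4.1249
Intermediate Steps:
Q = 798624 (Q = 47*16992 = 798624)
E/(-3845686) + (771320 + 1762350)/Q = -3662621/(-3845686) + (771320 + 1762350)/798624 = -3662621*(-1/3845686) + 2533670*(1/798624) = 3662621/3845686 + 1266835/399312 = 3167189070281/767814284016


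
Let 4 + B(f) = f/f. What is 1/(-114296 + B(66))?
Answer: -1/114299 ≈ -8.7490e-6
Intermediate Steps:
B(f) = -3 (B(f) = -4 + f/f = -4 + 1 = -3)
1/(-114296 + B(66)) = 1/(-114296 - 3) = 1/(-114299) = -1/114299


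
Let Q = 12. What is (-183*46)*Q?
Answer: -101016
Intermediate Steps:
(-183*46)*Q = -183*46*12 = -8418*12 = -101016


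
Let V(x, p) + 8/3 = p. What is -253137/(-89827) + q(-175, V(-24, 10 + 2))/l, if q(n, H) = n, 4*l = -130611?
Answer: 33125355607/11732394297 ≈ 2.8234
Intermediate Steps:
V(x, p) = -8/3 + p
l = -130611/4 (l = (¼)*(-130611) = -130611/4 ≈ -32653.)
-253137/(-89827) + q(-175, V(-24, 10 + 2))/l = -253137/(-89827) - 175/(-130611/4) = -253137*(-1/89827) - 175*(-4/130611) = 253137/89827 + 700/130611 = 33125355607/11732394297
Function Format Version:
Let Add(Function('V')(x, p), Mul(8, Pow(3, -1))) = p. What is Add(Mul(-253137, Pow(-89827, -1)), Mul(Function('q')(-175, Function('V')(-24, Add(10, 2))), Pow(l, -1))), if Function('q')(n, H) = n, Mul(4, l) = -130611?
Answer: Rational(33125355607, 11732394297) ≈ 2.8234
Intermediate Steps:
Function('V')(x, p) = Add(Rational(-8, 3), p)
l = Rational(-130611, 4) (l = Mul(Rational(1, 4), -130611) = Rational(-130611, 4) ≈ -32653.)
Add(Mul(-253137, Pow(-89827, -1)), Mul(Function('q')(-175, Function('V')(-24, Add(10, 2))), Pow(l, -1))) = Add(Mul(-253137, Pow(-89827, -1)), Mul(-175, Pow(Rational(-130611, 4), -1))) = Add(Mul(-253137, Rational(-1, 89827)), Mul(-175, Rational(-4, 130611))) = Add(Rational(253137, 89827), Rational(700, 130611)) = Rational(33125355607, 11732394297)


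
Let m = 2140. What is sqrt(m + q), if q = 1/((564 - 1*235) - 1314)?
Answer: 3*sqrt(230697835)/985 ≈ 46.260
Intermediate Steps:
q = -1/985 (q = 1/((564 - 235) - 1314) = 1/(329 - 1314) = 1/(-985) = -1/985 ≈ -0.0010152)
sqrt(m + q) = sqrt(2140 - 1/985) = sqrt(2107899/985) = 3*sqrt(230697835)/985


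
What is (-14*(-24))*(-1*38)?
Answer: -12768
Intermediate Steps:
(-14*(-24))*(-1*38) = 336*(-38) = -12768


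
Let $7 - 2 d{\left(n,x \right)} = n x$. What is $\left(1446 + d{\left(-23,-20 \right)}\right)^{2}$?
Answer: $\frac{5948721}{4} \approx 1.4872 \cdot 10^{6}$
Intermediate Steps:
$d{\left(n,x \right)} = \frac{7}{2} - \frac{n x}{2}$
$\left(1446 + d{\left(-23,-20 \right)}\right)^{2} = \left(1446 + \left(\frac{7}{2} - \left(- \frac{23}{2}\right) \left(-20\right)\right)\right)^{2} = \left(1446 + \left(\frac{7}{2} - 230\right)\right)^{2} = \left(1446 - \frac{453}{2}\right)^{2} = \left(\frac{2439}{2}\right)^{2} = \frac{5948721}{4}$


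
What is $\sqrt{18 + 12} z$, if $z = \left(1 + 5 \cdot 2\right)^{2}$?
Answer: $121 \sqrt{30} \approx 662.74$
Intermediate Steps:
$z = 121$ ($z = \left(1 + 10\right)^{2} = 11^{2} = 121$)
$\sqrt{18 + 12} z = \sqrt{18 + 12} \cdot 121 = \sqrt{30} \cdot 121 = 121 \sqrt{30}$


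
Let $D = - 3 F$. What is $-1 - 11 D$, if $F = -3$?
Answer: $-100$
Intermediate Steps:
$D = 9$ ($D = \left(-3\right) \left(-3\right) = 9$)
$-1 - 11 D = -1 - 99 = -100$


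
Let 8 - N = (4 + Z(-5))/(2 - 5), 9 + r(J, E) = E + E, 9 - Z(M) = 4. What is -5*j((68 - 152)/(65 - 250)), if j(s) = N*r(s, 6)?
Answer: -165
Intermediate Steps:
Z(M) = 5 (Z(M) = 9 - 1*4 = 9 - 4 = 5)
r(J, E) = -9 + 2*E (r(J, E) = -9 + (E + E) = -9 + 2*E)
N = 11 (N = 8 - (4 + 5)/(2 - 5) = 8 - 9/(-3) = 8 - 9*(-1)/3 = 8 - 1*(-3) = 8 + 3 = 11)
j(s) = 33 (j(s) = 11*(-9 + 2*6) = 11*(-9 + 12) = 11*3 = 33)
-5*j((68 - 152)/(65 - 250)) = -5*33 = -165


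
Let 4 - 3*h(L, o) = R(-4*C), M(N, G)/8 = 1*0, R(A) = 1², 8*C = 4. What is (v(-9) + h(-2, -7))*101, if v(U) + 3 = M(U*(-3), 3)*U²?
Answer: -202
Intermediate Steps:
C = ½ (C = (⅛)*4 = ½ ≈ 0.50000)
R(A) = 1
M(N, G) = 0 (M(N, G) = 8*(1*0) = 8*0 = 0)
v(U) = -3 (v(U) = -3 + 0*U² = -3 + 0 = -3)
h(L, o) = 1 (h(L, o) = 4/3 - ⅓*1 = 4/3 - ⅓ = 1)
(v(-9) + h(-2, -7))*101 = (-3 + 1)*101 = -2*101 = -202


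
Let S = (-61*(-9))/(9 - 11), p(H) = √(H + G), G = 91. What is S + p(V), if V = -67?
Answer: -549/2 + 2*√6 ≈ -269.60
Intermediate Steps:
p(H) = √(91 + H) (p(H) = √(H + 91) = √(91 + H))
S = -549/2 (S = 549/(-2) = -½*549 = -549/2 ≈ -274.50)
S + p(V) = -549/2 + √(91 - 67) = -549/2 + √24 = -549/2 + 2*√6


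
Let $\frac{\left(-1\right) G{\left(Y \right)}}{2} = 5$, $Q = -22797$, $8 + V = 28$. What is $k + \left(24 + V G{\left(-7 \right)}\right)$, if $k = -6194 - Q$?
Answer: $16427$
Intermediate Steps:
$V = 20$ ($V = -8 + 28 = 20$)
$G{\left(Y \right)} = -10$ ($G{\left(Y \right)} = \left(-2\right) 5 = -10$)
$k = 16603$ ($k = -6194 - -22797 = -6194 + 22797 = 16603$)
$k + \left(24 + V G{\left(-7 \right)}\right) = 16603 + \left(24 + 20 \left(-10\right)\right) = 16603 + \left(24 - 200\right) = 16603 - 176 = 16427$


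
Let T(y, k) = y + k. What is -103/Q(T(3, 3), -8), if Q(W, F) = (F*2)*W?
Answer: 103/96 ≈ 1.0729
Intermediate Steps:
T(y, k) = k + y
Q(W, F) = 2*F*W (Q(W, F) = (2*F)*W = 2*F*W)
-103/Q(T(3, 3), -8) = -103*(-1/(16*(3 + 3))) = -103/(2*(-8)*6) = -103/(-96) = -103*(-1/96) = 103/96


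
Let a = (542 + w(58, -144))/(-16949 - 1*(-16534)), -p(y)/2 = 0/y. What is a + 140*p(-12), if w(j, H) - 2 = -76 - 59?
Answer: -409/415 ≈ -0.98554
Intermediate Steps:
p(y) = 0 (p(y) = -0/y = -2*0 = 0)
w(j, H) = -133 (w(j, H) = 2 + (-76 - 59) = 2 - 135 = -133)
a = -409/415 (a = (542 - 133)/(-16949 - 1*(-16534)) = 409/(-16949 + 16534) = 409/(-415) = 409*(-1/415) = -409/415 ≈ -0.98554)
a + 140*p(-12) = -409/415 + 140*0 = -409/415 + 0 = -409/415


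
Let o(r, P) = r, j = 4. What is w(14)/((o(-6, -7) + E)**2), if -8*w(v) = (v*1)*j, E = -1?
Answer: -1/7 ≈ -0.14286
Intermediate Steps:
w(v) = -v/2 (w(v) = -v*1*4/8 = -v*4/8 = -v/2)
w(14)/((o(-6, -7) + E)**2) = (-1/2*14)/((-6 - 1)**2) = -7/((-7)**2) = -7/49 = -7*1/49 = -1/7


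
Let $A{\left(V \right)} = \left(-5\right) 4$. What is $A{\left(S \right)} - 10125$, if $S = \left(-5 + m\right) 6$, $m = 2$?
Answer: $-10145$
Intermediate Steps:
$S = -18$ ($S = \left(-5 + 2\right) 6 = \left(-3\right) 6 = -18$)
$A{\left(V \right)} = -20$
$A{\left(S \right)} - 10125 = -20 - 10125 = -10145$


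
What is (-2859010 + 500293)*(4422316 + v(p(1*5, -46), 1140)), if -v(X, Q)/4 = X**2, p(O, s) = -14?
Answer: -10429142694444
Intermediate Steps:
v(X, Q) = -4*X**2
(-2859010 + 500293)*(4422316 + v(p(1*5, -46), 1140)) = (-2859010 + 500293)*(4422316 - 4*(-14)**2) = -2358717*(4422316 - 4*196) = -2358717*(4422316 - 784) = -2358717*4421532 = -10429142694444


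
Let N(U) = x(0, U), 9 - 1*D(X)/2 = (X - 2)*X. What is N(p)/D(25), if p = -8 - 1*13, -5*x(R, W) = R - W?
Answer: 21/5660 ≈ 0.0037102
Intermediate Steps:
x(R, W) = -R/5 + W/5 (x(R, W) = -(R - W)/5 = -R/5 + W/5)
D(X) = 18 - 2*X*(-2 + X) (D(X) = 18 - 2*(X - 2)*X = 18 - 2*(-2 + X)*X = 18 - 2*X*(-2 + X))
p = -21 (p = -8 - 13 = -21)
N(U) = U/5 (N(U) = -1/5*0 + U/5 = 0 + U/5 = U/5)
N(p)/D(25) = ((1/5)*(-21))/(18 - 2*25**2 + 4*25) = -21/(5*(18 - 2*625 + 100)) = -21/(5*(18 - 1250 + 100)) = -21/5/(-1132) = -21/5*(-1/1132) = 21/5660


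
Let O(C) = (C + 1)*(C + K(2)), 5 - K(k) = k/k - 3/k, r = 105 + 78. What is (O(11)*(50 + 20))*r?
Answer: 2536380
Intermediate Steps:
r = 183
K(k) = 4 + 3/k (K(k) = 5 - (k/k - 3/k) = 5 - (1 - 3/k) = 5 + (-1 + 3/k) = 4 + 3/k)
O(C) = (1 + C)*(11/2 + C) (O(C) = (C + 1)*(C + (4 + 3/2)) = (1 + C)*(C + (4 + 3*(½))) = (1 + C)*(C + (4 + 3/2)) = (1 + C)*(C + 11/2) = (1 + C)*(11/2 + C))
(O(11)*(50 + 20))*r = ((11/2 + 11² + (13/2)*11)*(50 + 20))*183 = ((11/2 + 121 + 143/2)*70)*183 = (198*70)*183 = 13860*183 = 2536380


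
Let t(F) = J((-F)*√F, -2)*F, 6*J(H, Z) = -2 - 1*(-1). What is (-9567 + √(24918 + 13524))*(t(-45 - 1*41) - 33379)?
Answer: 319199766 - 100094*√38442/3 ≈ 3.1266e+8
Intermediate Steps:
J(H, Z) = -⅙ (J(H, Z) = (-2 - 1*(-1))/6 = (-2 + 1)/6 = (⅙)*(-1) = -⅙)
t(F) = -F/6
(-9567 + √(24918 + 13524))*(t(-45 - 1*41) - 33379) = (-9567 + √(24918 + 13524))*(-(-45 - 1*41)/6 - 33379) = (-9567 + √38442)*(-(-45 - 41)/6 - 33379) = (-9567 + √38442)*(-⅙*(-86) - 33379) = (-9567 + √38442)*(43/3 - 33379) = (-9567 + √38442)*(-100094/3) = 319199766 - 100094*√38442/3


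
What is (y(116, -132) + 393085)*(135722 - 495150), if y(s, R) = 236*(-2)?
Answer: -141116105364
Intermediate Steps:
y(s, R) = -472
(y(116, -132) + 393085)*(135722 - 495150) = (-472 + 393085)*(135722 - 495150) = 392613*(-359428) = -141116105364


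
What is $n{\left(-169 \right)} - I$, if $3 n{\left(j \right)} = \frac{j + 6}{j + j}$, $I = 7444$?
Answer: $- \frac{7548053}{1014} \approx -7443.8$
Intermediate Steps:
$n{\left(j \right)} = \frac{6 + j}{6 j}$ ($n{\left(j \right)} = \frac{\left(j + 6\right) \frac{1}{j + j}}{3} = \frac{\left(6 + j\right) \frac{1}{2 j}}{3} = \frac{\frac{1}{2} \frac{1}{j} \left(6 + j\right)}{3} = \frac{6 + j}{6 j}$)
$n{\left(-169 \right)} - I = \frac{6 - 169}{6 \left(-169\right)} - 7444 = \frac{1}{6} \left(- \frac{1}{169}\right) \left(-163\right) - 7444 = \frac{163}{1014} - 7444 = - \frac{7548053}{1014}$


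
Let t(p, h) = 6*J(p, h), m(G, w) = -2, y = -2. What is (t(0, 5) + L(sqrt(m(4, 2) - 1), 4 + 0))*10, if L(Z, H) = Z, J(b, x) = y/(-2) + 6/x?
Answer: 132 + 10*I*sqrt(3) ≈ 132.0 + 17.32*I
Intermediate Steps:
J(b, x) = 1 + 6/x (J(b, x) = -2/(-2) + 6/x = -2*(-1/2) + 6/x = 1 + 6/x)
t(p, h) = 6*(6 + h)/h (t(p, h) = 6*((6 + h)/h) = 6*(6 + h)/h)
(t(0, 5) + L(sqrt(m(4, 2) - 1), 4 + 0))*10 = ((6 + 36/5) + sqrt(-2 - 1))*10 = ((6 + 36*(1/5)) + sqrt(-3))*10 = ((6 + 36/5) + I*sqrt(3))*10 = (66/5 + I*sqrt(3))*10 = 132 + 10*I*sqrt(3)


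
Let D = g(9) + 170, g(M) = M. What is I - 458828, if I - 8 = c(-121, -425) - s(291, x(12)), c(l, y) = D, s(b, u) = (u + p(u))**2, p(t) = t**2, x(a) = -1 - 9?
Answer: -466741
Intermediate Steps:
x(a) = -10
s(b, u) = (u + u**2)**2
D = 179 (D = 9 + 170 = 179)
c(l, y) = 179
I = -7913 (I = 8 + (179 - (-10)**2*(1 - 10)**2) = 8 + (179 - 100*(-9)**2) = 8 + (179 - 100*81) = 8 + (179 - 1*8100) = 8 + (179 - 8100) = 8 - 7921 = -7913)
I - 458828 = -7913 - 458828 = -466741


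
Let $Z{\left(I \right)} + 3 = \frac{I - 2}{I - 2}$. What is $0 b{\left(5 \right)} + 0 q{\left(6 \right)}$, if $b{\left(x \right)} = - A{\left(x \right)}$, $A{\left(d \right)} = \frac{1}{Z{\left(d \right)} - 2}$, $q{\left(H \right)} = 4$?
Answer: $0$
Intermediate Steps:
$Z{\left(I \right)} = -2$ ($Z{\left(I \right)} = -3 + \frac{I - 2}{I - 2} = -3 + \frac{-2 + I}{-2 + I} = -3 + 1 = -2$)
$A{\left(d \right)} = - \frac{1}{4}$ ($A{\left(d \right)} = \frac{1}{-2 - 2} = \frac{1}{-4} = - \frac{1}{4}$)
$b{\left(x \right)} = \frac{1}{4}$ ($b{\left(x \right)} = \left(-1\right) \left(- \frac{1}{4}\right) = \frac{1}{4}$)
$0 b{\left(5 \right)} + 0 q{\left(6 \right)} = 0 \cdot \frac{1}{4} + 0 \cdot 4 = 0 + 0 = 0$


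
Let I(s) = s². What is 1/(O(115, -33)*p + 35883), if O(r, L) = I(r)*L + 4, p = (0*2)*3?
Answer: 1/35883 ≈ 2.7868e-5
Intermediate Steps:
p = 0 (p = 0*3 = 0)
O(r, L) = 4 + L*r² (O(r, L) = r²*L + 4 = L*r² + 4 = 4 + L*r²)
1/(O(115, -33)*p + 35883) = 1/((4 - 33*115²)*0 + 35883) = 1/((4 - 33*13225)*0 + 35883) = 1/((4 - 436425)*0 + 35883) = 1/(-436421*0 + 35883) = 1/(0 + 35883) = 1/35883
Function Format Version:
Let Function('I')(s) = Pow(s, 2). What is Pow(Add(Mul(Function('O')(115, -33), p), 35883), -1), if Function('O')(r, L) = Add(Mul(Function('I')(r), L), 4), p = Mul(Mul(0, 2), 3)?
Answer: Rational(1, 35883) ≈ 2.7868e-5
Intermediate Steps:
p = 0 (p = Mul(0, 3) = 0)
Function('O')(r, L) = Add(4, Mul(L, Pow(r, 2))) (Function('O')(r, L) = Add(Mul(Pow(r, 2), L), 4) = Add(Mul(L, Pow(r, 2)), 4) = Add(4, Mul(L, Pow(r, 2))))
Pow(Add(Mul(Function('O')(115, -33), p), 35883), -1) = Pow(Add(Mul(Add(4, Mul(-33, Pow(115, 2))), 0), 35883), -1) = Pow(Add(Mul(Add(4, Mul(-33, 13225)), 0), 35883), -1) = Pow(Add(Mul(Add(4, -436425), 0), 35883), -1) = Pow(Add(Mul(-436421, 0), 35883), -1) = Pow(Add(0, 35883), -1) = Pow(35883, -1) = Rational(1, 35883)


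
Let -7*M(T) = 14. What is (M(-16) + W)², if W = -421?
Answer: 178929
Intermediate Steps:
M(T) = -2 (M(T) = -⅐*14 = -2)
(M(-16) + W)² = (-2 - 421)² = (-423)² = 178929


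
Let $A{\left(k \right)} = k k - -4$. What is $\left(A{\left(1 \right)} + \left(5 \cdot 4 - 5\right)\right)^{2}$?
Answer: $400$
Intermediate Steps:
$A{\left(k \right)} = 4 + k^{2}$ ($A{\left(k \right)} = k^{2} + 4 = 4 + k^{2}$)
$\left(A{\left(1 \right)} + \left(5 \cdot 4 - 5\right)\right)^{2} = \left(\left(4 + 1^{2}\right) + \left(5 \cdot 4 - 5\right)\right)^{2} = \left(\left(4 + 1\right) + \left(20 - 5\right)\right)^{2} = \left(5 + 15\right)^{2} = 20^{2} = 400$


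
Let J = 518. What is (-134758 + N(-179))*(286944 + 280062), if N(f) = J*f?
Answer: -128982524880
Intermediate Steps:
N(f) = 518*f
(-134758 + N(-179))*(286944 + 280062) = (-134758 + 518*(-179))*(286944 + 280062) = (-134758 - 92722)*567006 = -227480*567006 = -128982524880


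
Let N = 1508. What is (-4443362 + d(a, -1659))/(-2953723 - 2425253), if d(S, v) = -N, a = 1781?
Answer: 2222435/2689488 ≈ 0.82634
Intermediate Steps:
d(S, v) = -1508 (d(S, v) = -1*1508 = -1508)
(-4443362 + d(a, -1659))/(-2953723 - 2425253) = (-4443362 - 1508)/(-2953723 - 2425253) = -4444870/(-5378976) = -4444870*(-1/5378976) = 2222435/2689488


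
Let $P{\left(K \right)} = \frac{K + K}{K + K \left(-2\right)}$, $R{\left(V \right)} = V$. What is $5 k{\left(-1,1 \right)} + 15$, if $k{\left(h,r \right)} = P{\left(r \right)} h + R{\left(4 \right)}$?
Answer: $45$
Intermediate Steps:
$P{\left(K \right)} = -2$ ($P{\left(K \right)} = \frac{2 K}{K - 2 K} = \frac{2 K}{\left(-1\right) K} = 2 K \left(- \frac{1}{K}\right) = -2$)
$k{\left(h,r \right)} = 4 - 2 h$ ($k{\left(h,r \right)} = - 2 h + 4 = 4 - 2 h$)
$5 k{\left(-1,1 \right)} + 15 = 5 \left(4 - -2\right) + 15 = 5 \left(4 + 2\right) + 15 = 5 \cdot 6 + 15 = 30 + 15 = 45$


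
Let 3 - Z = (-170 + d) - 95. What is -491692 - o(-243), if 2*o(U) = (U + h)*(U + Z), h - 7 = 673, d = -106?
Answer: -1040631/2 ≈ -5.2032e+5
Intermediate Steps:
h = 680 (h = 7 + 673 = 680)
Z = 374 (Z = 3 - ((-170 - 106) - 95) = 3 - (-276 - 95) = 3 - 1*(-371) = 3 + 371 = 374)
o(U) = (374 + U)*(680 + U)/2 (o(U) = ((U + 680)*(U + 374))/2 = ((680 + U)*(374 + U))/2 = ((374 + U)*(680 + U))/2 = (374 + U)*(680 + U)/2)
-491692 - o(-243) = -491692 - (127160 + (½)*(-243)² + 527*(-243)) = -491692 - (127160 + (½)*59049 - 128061) = -491692 - (127160 + 59049/2 - 128061) = -491692 - 1*57247/2 = -491692 - 57247/2 = -1040631/2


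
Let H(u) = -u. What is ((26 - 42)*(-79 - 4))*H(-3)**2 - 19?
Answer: 11933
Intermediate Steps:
((26 - 42)*(-79 - 4))*H(-3)**2 - 19 = ((26 - 42)*(-79 - 4))*(-1*(-3))**2 - 19 = -16*(-83)*3**2 - 19 = 1328*9 - 19 = 11952 - 19 = 11933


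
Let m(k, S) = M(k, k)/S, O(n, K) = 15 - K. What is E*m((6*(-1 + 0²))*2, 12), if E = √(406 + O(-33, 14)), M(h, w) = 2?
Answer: √407/6 ≈ 3.3624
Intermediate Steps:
E = √407 (E = √(406 + (15 - 1*14)) = √(406 + (15 - 14)) = √(406 + 1) = √407 ≈ 20.174)
m(k, S) = 2/S
E*m((6*(-1 + 0²))*2, 12) = √407*(2/12) = √407*(2*(1/12)) = √407*(⅙) = √407/6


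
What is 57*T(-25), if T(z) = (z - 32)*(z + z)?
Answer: 162450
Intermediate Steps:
T(z) = 2*z*(-32 + z) (T(z) = (-32 + z)*(2*z) = 2*z*(-32 + z))
57*T(-25) = 57*(2*(-25)*(-32 - 25)) = 57*(2*(-25)*(-57)) = 57*2850 = 162450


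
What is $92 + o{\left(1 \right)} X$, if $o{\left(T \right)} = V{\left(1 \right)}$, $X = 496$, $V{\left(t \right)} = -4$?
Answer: $-1892$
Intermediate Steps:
$o{\left(T \right)} = -4$
$92 + o{\left(1 \right)} X = 92 - 1984 = -1892$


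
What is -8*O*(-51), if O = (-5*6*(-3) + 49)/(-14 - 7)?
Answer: -18904/7 ≈ -2700.6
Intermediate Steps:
O = -139/21 (O = (-30*(-3) + 49)/(-21) = (90 + 49)*(-1/21) = 139*(-1/21) = -139/21 ≈ -6.6190)
-8*O*(-51) = -8*(-139/21)*(-51) = (1112/21)*(-51) = -18904/7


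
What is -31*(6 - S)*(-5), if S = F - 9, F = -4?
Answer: 2945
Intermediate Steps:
S = -13 (S = -4 - 9 = -13)
-31*(6 - S)*(-5) = -31*(6 - 1*(-13))*(-5) = -31*(6 + 13)*(-5) = -31*19*(-5) = -589*(-5) = 2945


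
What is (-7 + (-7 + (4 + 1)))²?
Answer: 81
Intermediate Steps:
(-7 + (-7 + (4 + 1)))² = (-7 + (-7 + 5))² = (-7 - 2)² = (-9)² = 81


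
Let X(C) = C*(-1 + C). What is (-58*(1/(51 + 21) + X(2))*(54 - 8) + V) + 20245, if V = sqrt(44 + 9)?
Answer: 267695/18 + sqrt(53) ≈ 14879.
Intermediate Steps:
V = sqrt(53) ≈ 7.2801
(-58*(1/(51 + 21) + X(2))*(54 - 8) + V) + 20245 = (-58*(1/(51 + 21) + 2*(-1 + 2))*(54 - 8) + sqrt(53)) + 20245 = (-58*(1/72 + 2*1)*46 + sqrt(53)) + 20245 = (-58*(1/72 + 2)*46 + sqrt(53)) + 20245 = (-4205*46/36 + sqrt(53)) + 20245 = (-58*3335/36 + sqrt(53)) + 20245 = (-96715/18 + sqrt(53)) + 20245 = 267695/18 + sqrt(53)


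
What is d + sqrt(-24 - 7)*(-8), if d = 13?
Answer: 13 - 8*I*sqrt(31) ≈ 13.0 - 44.542*I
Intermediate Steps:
d + sqrt(-24 - 7)*(-8) = 13 + sqrt(-24 - 7)*(-8) = 13 + sqrt(-31)*(-8) = 13 + (I*sqrt(31))*(-8) = 13 - 8*I*sqrt(31)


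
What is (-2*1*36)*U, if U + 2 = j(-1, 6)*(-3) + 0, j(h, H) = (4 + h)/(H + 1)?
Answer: 1656/7 ≈ 236.57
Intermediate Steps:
j(h, H) = (4 + h)/(1 + H)
U = -23/7 (U = -2 + (((4 - 1)/(1 + 6))*(-3) + 0) = -2 + ((3/7)*(-3) + 0) = -2 + (-9/7 + 0) = -2 - 9/7 = -23/7 ≈ -3.2857)
(-2*1*36)*U = (-2*1*36)*(-23/7) = -2*36*(-23/7) = -72*(-23/7) = 1656/7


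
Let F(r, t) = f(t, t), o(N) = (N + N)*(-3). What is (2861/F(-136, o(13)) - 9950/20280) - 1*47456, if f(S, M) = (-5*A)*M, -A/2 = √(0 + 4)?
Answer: -962454823/20280 ≈ -47458.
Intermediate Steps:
A = -4 (A = -2*√(0 + 4) = -2*√4 = -2*2 = -4)
o(N) = -6*N (o(N) = (2*N)*(-3) = -6*N)
f(S, M) = 20*M (f(S, M) = (-5*(-4))*M = 20*M)
F(r, t) = 20*t
(2861/F(-136, o(13)) - 9950/20280) - 1*47456 = (2861/((20*(-6*13))) - 9950/20280) - 1*47456 = (2861/((20*(-78))) - 9950*1/20280) - 47456 = (2861/(-1560) - 995/2028) - 47456 = (2861*(-1/1560) - 995/2028) - 47456 = (-2861/1560 - 995/2028) - 47456 = -47143/20280 - 47456 = -962454823/20280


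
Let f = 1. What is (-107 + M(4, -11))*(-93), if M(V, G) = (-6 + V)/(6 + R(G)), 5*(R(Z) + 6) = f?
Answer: 10881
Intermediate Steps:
R(Z) = -29/5 (R(Z) = -6 + (⅕)*1 = -6 + ⅕ = -29/5)
M(V, G) = -30 + 5*V (M(V, G) = (-6 + V)/(6 - 29/5) = (-6 + V)/(⅕) = (-6 + V)*5 = -30 + 5*V)
(-107 + M(4, -11))*(-93) = (-107 + (-30 + 5*4))*(-93) = (-107 + (-30 + 20))*(-93) = (-107 - 10)*(-93) = -117*(-93) = 10881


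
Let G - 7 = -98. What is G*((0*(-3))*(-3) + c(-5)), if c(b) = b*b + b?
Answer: -1820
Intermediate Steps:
c(b) = b + b² (c(b) = b² + b = b + b²)
G = -91 (G = 7 - 98 = -91)
G*((0*(-3))*(-3) + c(-5)) = -91*((0*(-3))*(-3) - 5*(1 - 5)) = -91*(0*(-3) - 5*(-4)) = -91*(0 + 20) = -91*20 = -1820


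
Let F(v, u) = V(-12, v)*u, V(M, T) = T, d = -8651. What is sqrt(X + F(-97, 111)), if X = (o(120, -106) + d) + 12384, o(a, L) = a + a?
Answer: I*sqrt(6794) ≈ 82.426*I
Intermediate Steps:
o(a, L) = 2*a
F(v, u) = u*v (F(v, u) = v*u = u*v)
X = 3973 (X = (2*120 - 8651) + 12384 = (240 - 8651) + 12384 = -8411 + 12384 = 3973)
sqrt(X + F(-97, 111)) = sqrt(3973 + 111*(-97)) = sqrt(3973 - 10767) = sqrt(-6794) = I*sqrt(6794)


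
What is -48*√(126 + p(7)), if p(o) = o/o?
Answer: -48*√127 ≈ -540.93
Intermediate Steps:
p(o) = 1
-48*√(126 + p(7)) = -48*√(126 + 1) = -48*√127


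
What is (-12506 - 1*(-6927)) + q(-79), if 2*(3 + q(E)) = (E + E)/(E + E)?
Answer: -11163/2 ≈ -5581.5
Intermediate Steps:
q(E) = -5/2 (q(E) = -3 + ((E + E)/(E + E))/2 = -3 + ((2*E)/((2*E)))/2 = -3 + ((2*E)*(1/(2*E)))/2 = -3 + (½)*1 = -3 + ½ = -5/2)
(-12506 - 1*(-6927)) + q(-79) = (-12506 - 1*(-6927)) - 5/2 = (-12506 + 6927) - 5/2 = -5579 - 5/2 = -11163/2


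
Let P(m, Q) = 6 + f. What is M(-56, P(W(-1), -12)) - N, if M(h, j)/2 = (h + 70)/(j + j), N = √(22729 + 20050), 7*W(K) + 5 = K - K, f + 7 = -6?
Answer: -2 - √42779 ≈ -208.83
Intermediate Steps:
f = -13 (f = -7 - 6 = -13)
W(K) = -5/7 (W(K) = -5/7 + (K - K)/7 = -5/7 + (⅐)*0 = -5/7 + 0 = -5/7)
P(m, Q) = -7 (P(m, Q) = 6 - 13 = -7)
N = √42779 ≈ 206.83
M(h, j) = (70 + h)/j (M(h, j) = 2*((h + 70)/(j + j)) = 2*((70 + h)/((2*j))) = 2*((70 + h)*(1/(2*j))) = 2*((70 + h)/(2*j)) = (70 + h)/j)
M(-56, P(W(-1), -12)) - N = (70 - 56)/(-7) - √42779 = -⅐*14 - √42779 = -2 - √42779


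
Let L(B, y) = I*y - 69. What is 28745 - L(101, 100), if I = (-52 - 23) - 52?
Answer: 41514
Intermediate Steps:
I = -127 (I = -75 - 52 = -127)
L(B, y) = -69 - 127*y (L(B, y) = -127*y - 69 = -69 - 127*y)
28745 - L(101, 100) = 28745 - (-69 - 127*100) = 28745 - (-69 - 12700) = 28745 - 1*(-12769) = 28745 + 12769 = 41514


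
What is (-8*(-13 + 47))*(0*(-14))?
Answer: 0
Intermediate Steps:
(-8*(-13 + 47))*(0*(-14)) = -8*34*0 = -272*0 = 0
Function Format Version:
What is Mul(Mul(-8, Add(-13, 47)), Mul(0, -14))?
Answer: 0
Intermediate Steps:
Mul(Mul(-8, Add(-13, 47)), Mul(0, -14)) = Mul(Mul(-8, 34), 0) = Mul(-272, 0) = 0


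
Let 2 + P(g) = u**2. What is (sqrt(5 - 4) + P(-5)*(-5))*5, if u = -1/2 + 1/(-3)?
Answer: 1355/36 ≈ 37.639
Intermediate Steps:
u = -5/6 (u = -1*1/2 + 1*(-1/3) = -1/2 - 1/3 = -5/6 ≈ -0.83333)
P(g) = -47/36 (P(g) = -2 + (-5/6)**2 = -2 + 25/36 = -47/36)
(sqrt(5 - 4) + P(-5)*(-5))*5 = (sqrt(5 - 4) - 47/36*(-5))*5 = (sqrt(1) + 235/36)*5 = (1 + 235/36)*5 = (271/36)*5 = 1355/36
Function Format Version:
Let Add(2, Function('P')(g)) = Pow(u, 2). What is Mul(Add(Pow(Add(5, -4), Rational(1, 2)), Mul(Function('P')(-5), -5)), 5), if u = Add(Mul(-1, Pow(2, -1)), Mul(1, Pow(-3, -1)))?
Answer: Rational(1355, 36) ≈ 37.639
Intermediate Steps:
u = Rational(-5, 6) (u = Add(Mul(-1, Rational(1, 2)), Mul(1, Rational(-1, 3))) = Add(Rational(-1, 2), Rational(-1, 3)) = Rational(-5, 6) ≈ -0.83333)
Function('P')(g) = Rational(-47, 36) (Function('P')(g) = Add(-2, Pow(Rational(-5, 6), 2)) = Add(-2, Rational(25, 36)) = Rational(-47, 36))
Mul(Add(Pow(Add(5, -4), Rational(1, 2)), Mul(Function('P')(-5), -5)), 5) = Mul(Add(Pow(Add(5, -4), Rational(1, 2)), Mul(Rational(-47, 36), -5)), 5) = Mul(Add(Pow(1, Rational(1, 2)), Rational(235, 36)), 5) = Mul(Add(1, Rational(235, 36)), 5) = Mul(Rational(271, 36), 5) = Rational(1355, 36)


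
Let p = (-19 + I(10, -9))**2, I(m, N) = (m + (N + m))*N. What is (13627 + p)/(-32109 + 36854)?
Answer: 27551/4745 ≈ 5.8063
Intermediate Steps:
I(m, N) = N*(N + 2*m) (I(m, N) = (N + 2*m)*N = N*(N + 2*m))
p = 13924 (p = (-19 - 9*(-9 + 2*10))**2 = (-19 - 9*(-9 + 20))**2 = (-19 - 9*11)**2 = (-19 - 99)**2 = (-118)**2 = 13924)
(13627 + p)/(-32109 + 36854) = (13627 + 13924)/(-32109 + 36854) = 27551/4745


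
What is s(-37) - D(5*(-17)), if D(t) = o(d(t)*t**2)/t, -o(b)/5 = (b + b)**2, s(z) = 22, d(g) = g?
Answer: -88741062478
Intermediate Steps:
o(b) = -20*b**2 (o(b) = -5*(b + b)**2 = -5*4*b**2 = -20*b**2)
D(t) = -20*t**5 (D(t) = (-20*t**6)/t = -20*t**5)
s(-37) - D(5*(-17)) = 22 - (-20)*(5*(-17))**5 = 22 - (-20)*(-85)**5 = 22 - (-20)*(-4437053125) = 22 - 1*88741062500 = 22 - 88741062500 = -88741062478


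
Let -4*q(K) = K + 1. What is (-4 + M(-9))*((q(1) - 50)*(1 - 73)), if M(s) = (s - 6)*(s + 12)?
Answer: -178164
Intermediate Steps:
q(K) = -¼ - K/4 (q(K) = -(K + 1)/4 = -(1 + K)/4 = -¼ - K/4)
M(s) = (-6 + s)*(12 + s)
(-4 + M(-9))*((q(1) - 50)*(1 - 73)) = (-4 + (-72 + (-9)² + 6*(-9)))*(((-¼ - ¼*1) - 50)*(1 - 73)) = (-4 + (-72 + 81 - 54))*(((-¼ - ¼) - 50)*(-72)) = (-4 - 45)*((-½ - 50)*(-72)) = -(-4949)*(-72)/2 = -49*3636 = -178164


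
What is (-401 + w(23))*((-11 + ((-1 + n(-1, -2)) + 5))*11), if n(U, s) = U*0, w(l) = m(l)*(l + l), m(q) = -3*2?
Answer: 52129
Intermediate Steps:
m(q) = -6
w(l) = -12*l (w(l) = -6*(l + l) = -12*l)
n(U, s) = 0
(-401 + w(23))*((-11 + ((-1 + n(-1, -2)) + 5))*11) = (-401 - 12*23)*((-11 + ((-1 + 0) + 5))*11) = (-401 - 276)*((-11 + (-1 + 5))*11) = -677*(-11 + 4)*11 = -(-4739)*11 = -677*(-77) = 52129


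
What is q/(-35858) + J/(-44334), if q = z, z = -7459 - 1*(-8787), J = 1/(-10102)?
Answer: -297380395223/8029719017172 ≈ -0.037035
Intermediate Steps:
J = -1/10102 ≈ -9.8990e-5
z = 1328 (z = -7459 + 8787 = 1328)
q = 1328
q/(-35858) + J/(-44334) = 1328/(-35858) - 1/10102/(-44334) = 1328*(-1/35858) - 1/10102*(-1/44334) = -664/17929 + 1/447862068 = -297380395223/8029719017172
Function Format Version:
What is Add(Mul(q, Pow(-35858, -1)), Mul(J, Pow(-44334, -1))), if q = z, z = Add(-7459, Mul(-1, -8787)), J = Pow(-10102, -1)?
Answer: Rational(-297380395223, 8029719017172) ≈ -0.037035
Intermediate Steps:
J = Rational(-1, 10102) ≈ -9.8990e-5
z = 1328 (z = Add(-7459, 8787) = 1328)
q = 1328
Add(Mul(q, Pow(-35858, -1)), Mul(J, Pow(-44334, -1))) = Add(Mul(1328, Pow(-35858, -1)), Mul(Rational(-1, 10102), Pow(-44334, -1))) = Add(Mul(1328, Rational(-1, 35858)), Mul(Rational(-1, 10102), Rational(-1, 44334))) = Add(Rational(-664, 17929), Rational(1, 447862068)) = Rational(-297380395223, 8029719017172)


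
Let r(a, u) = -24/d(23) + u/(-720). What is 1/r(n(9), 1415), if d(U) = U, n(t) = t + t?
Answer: -3312/9965 ≈ -0.33236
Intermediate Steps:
n(t) = 2*t
r(a, u) = -24/23 - u/720 (r(a, u) = -24/23 + u/(-720) = -24*1/23 + u*(-1/720) = -24/23 - u/720)
1/r(n(9), 1415) = 1/(-24/23 - 1/720*1415) = 1/(-24/23 - 283/144) = 1/(-9965/3312) = -3312/9965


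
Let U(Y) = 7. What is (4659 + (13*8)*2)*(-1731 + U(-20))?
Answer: -8390708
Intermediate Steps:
(4659 + (13*8)*2)*(-1731 + U(-20)) = (4659 + (13*8)*2)*(-1731 + 7) = (4659 + 104*2)*(-1724) = (4659 + 208)*(-1724) = 4867*(-1724) = -8390708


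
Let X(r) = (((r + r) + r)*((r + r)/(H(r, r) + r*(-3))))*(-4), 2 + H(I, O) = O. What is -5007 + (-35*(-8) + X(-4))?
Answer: -4791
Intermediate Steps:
H(I, O) = -2 + O
X(r) = -24*r²/(-2 - 2*r) (X(r) = (((r + r) + r)*((r + r)/((-2 + r) + r*(-3))))*(-4) = ((2*r + r)*((2*r)/((-2 + r) - 3*r)))*(-4) = ((3*r)*((2*r)/(-2 - 2*r)))*(-4) = ((3*r)*(2*r/(-2 - 2*r)))*(-4) = (6*r²/(-2 - 2*r))*(-4) = -24*r²/(-2 - 2*r))
-5007 + (-35*(-8) + X(-4)) = -5007 + (-35*(-8) + 12*(-4)²/(1 - 4)) = -5007 + (280 + 12*16/(-3)) = -5007 + (280 + 12*16*(-⅓)) = -5007 + (280 - 64) = -5007 + 216 = -4791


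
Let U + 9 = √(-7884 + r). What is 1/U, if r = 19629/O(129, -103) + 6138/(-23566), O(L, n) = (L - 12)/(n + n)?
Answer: -459537/2171349190 - I*√995914724435709/6514047570 ≈ -0.00021164 - 0.0048446*I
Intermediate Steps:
O(L, n) = (-12 + L)/(2*n) (O(L, n) = (-12 + L)/((2*n)) = (-12 + L)*(1/(2*n)) = (-12 + L)/(2*n))
r = -5293976835/153179 (r = 19629/(((½)*(-12 + 129)/(-103))) + 6138/(-23566) = 19629/(((½)*(-1/103)*117)) + 6138*(-1/23566) = 19629/(-117/206) - 3069/11783 = 19629*(-206/117) - 3069/11783 = -449286/13 - 3069/11783 = -5293976835/153179 ≈ -34561.)
U = -9 + I*√995914724435709/153179 (U = -9 + √(-7884 - 5293976835/153179) = -9 + √(-6501640071/153179) = -9 + I*√995914724435709/153179 ≈ -9.0 + 206.02*I)
1/U = 1/(-9 + I*√995914724435709/153179)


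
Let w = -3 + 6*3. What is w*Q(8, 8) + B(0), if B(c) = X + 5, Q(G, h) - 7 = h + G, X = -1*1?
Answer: 349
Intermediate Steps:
w = 15 (w = -3 + 18 = 15)
X = -1
Q(G, h) = 7 + G + h (Q(G, h) = 7 + (h + G) = 7 + (G + h) = 7 + G + h)
B(c) = 4 (B(c) = -1 + 5 = 4)
w*Q(8, 8) + B(0) = 15*(7 + 8 + 8) + 4 = 15*23 + 4 = 345 + 4 = 349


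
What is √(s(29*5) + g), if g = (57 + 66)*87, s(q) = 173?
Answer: √10874 ≈ 104.28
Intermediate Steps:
g = 10701 (g = 123*87 = 10701)
√(s(29*5) + g) = √(173 + 10701) = √10874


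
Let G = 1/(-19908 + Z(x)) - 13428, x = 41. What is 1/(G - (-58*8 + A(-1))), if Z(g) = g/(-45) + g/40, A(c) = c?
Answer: -7166839/92903734317 ≈ -7.7143e-5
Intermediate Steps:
Z(g) = g/360 (Z(g) = g*(-1/45) + g*(1/40) = -g/45 + g/40 = g/360)
G = -96236314452/7166839 (G = 1/(-19908 + (1/360)*41) - 13428 = 1/(-19908 + 41/360) - 13428 = 1/(-7166839/360) - 13428 = -360/7166839 - 13428 = -96236314452/7166839 ≈ -13428.)
1/(G - (-58*8 + A(-1))) = 1/(-96236314452/7166839 - (-58*8 - 1)) = 1/(-96236314452/7166839 - (-464 - 1)) = 1/(-96236314452/7166839 - 1*(-465)) = 1/(-96236314452/7166839 + 465) = 1/(-92903734317/7166839) = -7166839/92903734317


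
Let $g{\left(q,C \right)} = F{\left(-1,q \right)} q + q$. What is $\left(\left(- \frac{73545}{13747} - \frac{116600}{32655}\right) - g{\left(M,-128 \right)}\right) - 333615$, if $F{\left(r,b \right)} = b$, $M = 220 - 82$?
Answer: $- \frac{31675500147064}{89781657} \approx -3.5281 \cdot 10^{5}$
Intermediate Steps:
$M = 138$
$g{\left(q,C \right)} = q + q^{2}$ ($g{\left(q,C \right)} = q q + q = q^{2} + q = q + q^{2}$)
$\left(\left(- \frac{73545}{13747} - \frac{116600}{32655}\right) - g{\left(M,-128 \right)}\right) - 333615 = \left(\left(- \frac{73545}{13747} - \frac{116600}{32655}\right) - 138 \left(1 + 138\right)\right) - 333615 = \left(\left(\left(-73545\right) \frac{1}{13747} - \frac{23320}{6531}\right) - 138 \cdot 139\right) - 333615 = \left(\left(- \frac{73545}{13747} - \frac{23320}{6531}\right) - 19182\right) - 333615 = \left(- \frac{800902435}{89781657} - 19182\right) - 333615 = - \frac{1722992647009}{89781657} - 333615 = - \frac{31675500147064}{89781657}$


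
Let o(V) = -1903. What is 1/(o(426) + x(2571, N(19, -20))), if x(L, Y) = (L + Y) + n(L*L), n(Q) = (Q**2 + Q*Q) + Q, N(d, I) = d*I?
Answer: 1/87385290653691 ≈ 1.1444e-14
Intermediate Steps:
N(d, I) = I*d
n(Q) = Q + 2*Q**2 (n(Q) = (Q**2 + Q**2) + Q = 2*Q**2 + Q = Q + 2*Q**2)
x(L, Y) = L + Y + L**2*(1 + 2*L**2) (x(L, Y) = (L + Y) + (L*L)*(1 + 2*(L*L)) = (L + Y) + L**2*(1 + 2*L**2) = L + Y + L**2*(1 + 2*L**2))
1/(o(426) + x(2571, N(19, -20))) = 1/(-1903 + (2571 - 20*19 + 2571**2 + 2*2571**4)) = 1/(-1903 + (2571 - 380 + 6610041 + 2*43692642021681)) = 1/(-1903 + (2571 - 380 + 6610041 + 87385284043362)) = 1/(-1903 + 87385290655594) = 1/87385290653691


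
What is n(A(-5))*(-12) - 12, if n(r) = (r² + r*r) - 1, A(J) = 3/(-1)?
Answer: -216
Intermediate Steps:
A(J) = -3 (A(J) = 3*(-1) = -3)
n(r) = -1 + 2*r² (n(r) = (r² + r²) - 1 = 2*r² - 1 = -1 + 2*r²)
n(A(-5))*(-12) - 12 = (-1 + 2*(-3)²)*(-12) - 12 = (-1 + 2*9)*(-12) - 12 = (-1 + 18)*(-12) - 12 = 17*(-12) - 12 = -204 - 12 = -216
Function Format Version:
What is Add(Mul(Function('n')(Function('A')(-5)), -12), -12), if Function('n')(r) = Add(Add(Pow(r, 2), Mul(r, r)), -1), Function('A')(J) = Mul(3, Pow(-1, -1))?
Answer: -216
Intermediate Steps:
Function('A')(J) = -3 (Function('A')(J) = Mul(3, -1) = -3)
Function('n')(r) = Add(-1, Mul(2, Pow(r, 2))) (Function('n')(r) = Add(Add(Pow(r, 2), Pow(r, 2)), -1) = Add(Mul(2, Pow(r, 2)), -1) = Add(-1, Mul(2, Pow(r, 2))))
Add(Mul(Function('n')(Function('A')(-5)), -12), -12) = Add(Mul(Add(-1, Mul(2, Pow(-3, 2))), -12), -12) = Add(Mul(Add(-1, Mul(2, 9)), -12), -12) = Add(Mul(Add(-1, 18), -12), -12) = Add(Mul(17, -12), -12) = Add(-204, -12) = -216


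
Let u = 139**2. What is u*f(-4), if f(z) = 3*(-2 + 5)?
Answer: 173889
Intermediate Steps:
u = 19321
f(z) = 9 (f(z) = 3*3 = 9)
u*f(-4) = 19321*9 = 173889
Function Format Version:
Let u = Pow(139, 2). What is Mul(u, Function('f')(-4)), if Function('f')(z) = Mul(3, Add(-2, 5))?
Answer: 173889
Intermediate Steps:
u = 19321
Function('f')(z) = 9 (Function('f')(z) = Mul(3, 3) = 9)
Mul(u, Function('f')(-4)) = Mul(19321, 9) = 173889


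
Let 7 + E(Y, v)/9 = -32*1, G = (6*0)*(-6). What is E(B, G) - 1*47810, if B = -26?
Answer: -48161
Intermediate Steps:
G = 0 (G = 0*(-6) = 0)
E(Y, v) = -351 (E(Y, v) = -63 + 9*(-32*1) = -63 + 9*(-32) = -63 - 288 = -351)
E(B, G) - 1*47810 = -351 - 1*47810 = -351 - 47810 = -48161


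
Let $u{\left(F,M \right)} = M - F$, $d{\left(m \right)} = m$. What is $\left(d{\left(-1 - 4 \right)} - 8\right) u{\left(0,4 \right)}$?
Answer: $-52$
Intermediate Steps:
$\left(d{\left(-1 - 4 \right)} - 8\right) u{\left(0,4 \right)} = \left(\left(-1 - 4\right) - 8\right) \left(4 - 0\right) = \left(\left(-1 - 4\right) - 8\right) \left(4 + 0\right) = \left(-5 - 8\right) 4 = \left(-13\right) 4 = -52$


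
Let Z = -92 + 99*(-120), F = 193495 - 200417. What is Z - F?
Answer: -5050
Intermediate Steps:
F = -6922
Z = -11972 (Z = -92 - 11880 = -11972)
Z - F = -11972 - 1*(-6922) = -11972 + 6922 = -5050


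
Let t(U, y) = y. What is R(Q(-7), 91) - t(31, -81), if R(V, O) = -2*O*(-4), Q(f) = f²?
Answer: 809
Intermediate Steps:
R(V, O) = 8*O
R(Q(-7), 91) - t(31, -81) = 8*91 - 1*(-81) = 728 + 81 = 809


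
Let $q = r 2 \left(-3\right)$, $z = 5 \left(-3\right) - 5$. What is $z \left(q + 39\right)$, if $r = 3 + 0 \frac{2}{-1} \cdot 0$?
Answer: $-420$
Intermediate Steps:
$z = -20$ ($z = -15 - 5 = -20$)
$r = 3$ ($r = 3 + 0 \cdot 2 \left(-1\right) 0 = 3 + 0 \left(\left(-2\right) 0\right) = 3 + 0 \cdot 0 = 3 + 0 = 3$)
$q = -18$ ($q = 3 \cdot 2 \left(-3\right) = 6 \left(-3\right) = -18$)
$z \left(q + 39\right) = - 20 \left(-18 + 39\right) = \left(-20\right) 21 = -420$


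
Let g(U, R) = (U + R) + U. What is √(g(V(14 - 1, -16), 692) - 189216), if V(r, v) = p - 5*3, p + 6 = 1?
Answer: 2*I*√47141 ≈ 434.24*I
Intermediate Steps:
p = -5 (p = -6 + 1 = -5)
V(r, v) = -20 (V(r, v) = -5 - 5*3 = -5 - 15 = -20)
g(U, R) = R + 2*U (g(U, R) = (R + U) + U = R + 2*U)
√(g(V(14 - 1, -16), 692) - 189216) = √((692 + 2*(-20)) - 189216) = √((692 - 40) - 189216) = √(652 - 189216) = √(-188564) = 2*I*√47141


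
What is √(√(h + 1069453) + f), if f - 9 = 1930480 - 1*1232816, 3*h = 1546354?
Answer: √(6279057 + 3*√14264139)/3 ≈ 836.02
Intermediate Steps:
h = 1546354/3 (h = (⅓)*1546354 = 1546354/3 ≈ 5.1545e+5)
f = 697673 (f = 9 + (1930480 - 1*1232816) = 9 + (1930480 - 1232816) = 9 + 697664 = 697673)
√(√(h + 1069453) + f) = √(√(1546354/3 + 1069453) + 697673) = √(√(4754713/3) + 697673) = √(√14264139/3 + 697673) = √(697673 + √14264139/3)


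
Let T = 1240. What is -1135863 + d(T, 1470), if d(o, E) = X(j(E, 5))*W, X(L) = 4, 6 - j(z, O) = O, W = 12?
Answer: -1135815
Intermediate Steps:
j(z, O) = 6 - O
d(o, E) = 48 (d(o, E) = 4*12 = 48)
-1135863 + d(T, 1470) = -1135863 + 48 = -1135815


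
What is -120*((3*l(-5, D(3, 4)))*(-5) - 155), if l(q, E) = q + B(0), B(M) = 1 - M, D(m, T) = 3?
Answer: 11400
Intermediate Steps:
l(q, E) = 1 + q (l(q, E) = q + (1 - 1*0) = q + (1 + 0) = q + 1 = 1 + q)
-120*((3*l(-5, D(3, 4)))*(-5) - 155) = -120*((3*(1 - 5))*(-5) - 155) = -120*((3*(-4))*(-5) - 155) = -120*(-12*(-5) - 155) = -120*(60 - 155) = -120*(-95) = 11400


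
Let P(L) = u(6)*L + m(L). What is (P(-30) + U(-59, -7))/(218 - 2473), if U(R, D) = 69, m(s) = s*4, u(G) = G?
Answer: 21/205 ≈ 0.10244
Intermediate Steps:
m(s) = 4*s
P(L) = 10*L (P(L) = 6*L + 4*L = 10*L)
(P(-30) + U(-59, -7))/(218 - 2473) = (10*(-30) + 69)/(218 - 2473) = (-300 + 69)/(-2255) = -231*(-1/2255) = 21/205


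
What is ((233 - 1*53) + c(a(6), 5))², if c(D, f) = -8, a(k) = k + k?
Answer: 29584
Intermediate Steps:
a(k) = 2*k
((233 - 1*53) + c(a(6), 5))² = ((233 - 1*53) - 8)² = ((233 - 53) - 8)² = (180 - 8)² = 172² = 29584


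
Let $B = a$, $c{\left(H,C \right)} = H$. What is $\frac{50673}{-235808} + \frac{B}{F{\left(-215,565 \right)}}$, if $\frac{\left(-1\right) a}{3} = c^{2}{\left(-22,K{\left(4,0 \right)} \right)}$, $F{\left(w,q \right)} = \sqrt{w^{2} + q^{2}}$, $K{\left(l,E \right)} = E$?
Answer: $- \frac{50673}{235808} - \frac{726 \sqrt{14618}}{36545} \approx -2.6168$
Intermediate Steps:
$F{\left(w,q \right)} = \sqrt{q^{2} + w^{2}}$
$a = -1452$ ($a = - 3 \left(-22\right)^{2} = \left(-3\right) 484 = -1452$)
$B = -1452$
$\frac{50673}{-235808} + \frac{B}{F{\left(-215,565 \right)}} = \frac{50673}{-235808} - \frac{1452}{\sqrt{565^{2} + \left(-215\right)^{2}}} = 50673 \left(- \frac{1}{235808}\right) - \frac{1452}{\sqrt{319225 + 46225}} = - \frac{50673}{235808} - \frac{1452}{\sqrt{365450}} = - \frac{50673}{235808} - \frac{1452}{5 \sqrt{14618}} = - \frac{50673}{235808} - 1452 \frac{\sqrt{14618}}{73090} = - \frac{50673}{235808} - \frac{726 \sqrt{14618}}{36545}$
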